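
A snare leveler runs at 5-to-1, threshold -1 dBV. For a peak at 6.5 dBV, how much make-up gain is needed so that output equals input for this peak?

Overshoot 7.5 dB → 7.5/5 = 1.5 dB after compression, so the compressed level is -1 + 1.5 = 0.5 dBV.
Make-up = target − compressed = 6.5 − 0.5 = 6 dB.

6 dB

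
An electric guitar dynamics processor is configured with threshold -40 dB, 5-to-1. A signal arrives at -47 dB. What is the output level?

-47 dB is 7 dB below the -40 dB threshold, so no gain reduction is applied.
Output = input = -47 dB.

-47 dB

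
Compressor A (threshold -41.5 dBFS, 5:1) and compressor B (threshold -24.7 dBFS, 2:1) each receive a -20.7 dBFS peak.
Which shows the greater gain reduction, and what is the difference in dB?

A, by 14.64 dB

A: GR = 20.8 − 20.8/5 = 16.64 dB.
B: GR = 4 − 4/2 = 2 dB.
A applies 14.64 dB more gain reduction.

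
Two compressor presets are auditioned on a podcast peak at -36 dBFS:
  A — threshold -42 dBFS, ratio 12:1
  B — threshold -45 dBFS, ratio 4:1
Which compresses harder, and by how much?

A: overshoot 6 dB → output overshoot 0.5 dB → GR 5.5 dB.
B: overshoot 9 dB → output overshoot 2.25 dB → GR 6.75 dB.
B reduces 1.25 dB more.

B, by 1.25 dB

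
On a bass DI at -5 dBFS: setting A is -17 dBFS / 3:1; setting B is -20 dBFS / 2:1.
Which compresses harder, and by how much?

A: overshoot 12 dB → output overshoot 4 dB → GR 8 dB.
B: overshoot 15 dB → output overshoot 7.5 dB → GR 7.5 dB.
A applies 0.5 dB more gain reduction.

A, by 0.5 dB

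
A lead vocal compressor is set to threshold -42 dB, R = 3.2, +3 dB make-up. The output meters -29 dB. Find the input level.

-10 dB

Stripping the +3 dB make-up gives -32 dB at the gain stage.
That's 10 dB above the -42 dB threshold.
Undo the ratio: input overshoot = 10 × 3.2 = 32 dB, giving input = -10 dB.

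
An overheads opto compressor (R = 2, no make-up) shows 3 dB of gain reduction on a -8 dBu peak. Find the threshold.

-14 dBu

Gain reduction = -8 − (-11) = 3 dB; output overshoot = GR / (R − 1) = 3 / 1 = 3 dB.
Threshold = output − output overshoot = -11 − 3 = -14 dBu.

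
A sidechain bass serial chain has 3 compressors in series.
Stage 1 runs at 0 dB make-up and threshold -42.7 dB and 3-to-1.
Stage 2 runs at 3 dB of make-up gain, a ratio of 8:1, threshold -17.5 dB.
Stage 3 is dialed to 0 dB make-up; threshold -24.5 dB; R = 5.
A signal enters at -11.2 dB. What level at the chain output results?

-29.2 dB

Stage 1: overshoot 31.5 dB → 31.5/3 = 10.5 dB → -32.2 dB.
Stage 2: -32.2 dB ≤ -17.5 dB, so stage 2 doesn't engage; make-up brings it to -29.2 dB.
Stage 3: -29.2 dB is at or below the -24.5 dB threshold — no compression; output -29.2 dB.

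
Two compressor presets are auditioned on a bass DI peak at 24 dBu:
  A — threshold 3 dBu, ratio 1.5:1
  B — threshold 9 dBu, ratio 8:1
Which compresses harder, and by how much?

B, by 6.125 dB

A: overshoot 21 dB → output overshoot 14 dB → GR 7 dB.
B: overshoot 15 dB → output overshoot 1.875 dB → GR 13.125 dB.
B applies 6.125 dB more gain reduction.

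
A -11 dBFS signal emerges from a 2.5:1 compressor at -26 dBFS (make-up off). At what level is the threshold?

Let T be the threshold. Output overshoot = (input overshoot)/R, so -26 − T = (-11 − T)/2.5.
2.5·(-26 − T) = -11 − T → 1.5·T = -65 − (-11) = -54.
T = -54/1.5 = -36 dBFS.

-36 dBFS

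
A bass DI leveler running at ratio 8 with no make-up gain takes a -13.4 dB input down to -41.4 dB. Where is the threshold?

-45.4 dB

Let T be the threshold. Output overshoot = (input overshoot)/R, so -41.4 − T = (-13.4 − T)/8.
8·(-41.4 − T) = -13.4 − T → 7·T = -331.2 − (-13.4) = -317.8.
T = -317.8/7 = -45.4 dB.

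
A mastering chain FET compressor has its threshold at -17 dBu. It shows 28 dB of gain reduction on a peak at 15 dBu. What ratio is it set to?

8:1

Input overshoot = 15 − (-17) = 32 dB.
Output overshoot = 32 − 28 = 4 dB.
Ratio = input overshoot / output overshoot = 32 / 4 = 8.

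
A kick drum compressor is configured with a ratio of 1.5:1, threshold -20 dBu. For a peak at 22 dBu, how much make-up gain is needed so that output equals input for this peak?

Without make-up, output = threshold + overshoot/1.5 = -20 + 28 = 8 dBu.
Gap to target: 14 dB.

14 dB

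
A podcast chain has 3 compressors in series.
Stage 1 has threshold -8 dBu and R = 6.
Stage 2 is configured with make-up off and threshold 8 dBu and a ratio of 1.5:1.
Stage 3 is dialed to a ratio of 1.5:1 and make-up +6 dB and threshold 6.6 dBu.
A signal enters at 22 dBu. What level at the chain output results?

3 dBu

Stage 1: 30 dB above -8 dBu, reduced 6:1 to 5 dB above → -3 dBu.
Stage 2: below threshold (-3 ≤ 8); passes unchanged; output -3 dBu.
Stage 3: below threshold (-3 ≤ 6.6); passes unchanged; make-up brings it to 3 dBu.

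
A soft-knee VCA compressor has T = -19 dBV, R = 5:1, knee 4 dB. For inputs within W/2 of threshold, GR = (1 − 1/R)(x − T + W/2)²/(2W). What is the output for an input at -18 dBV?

-18.9 dBV

x − T + W/2 = -18 − (-19) + 2 = 3.
GR = (1 − 1/5) × 3² / 8 = 0.8 × 9 / 8 = 0.9 dB.
Output = -18 − 0.9 = -18.9 dBV.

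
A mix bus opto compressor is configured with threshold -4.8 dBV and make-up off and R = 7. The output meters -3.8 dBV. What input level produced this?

The compressed level sits -3.8 − (-4.8) = 1 dB over threshold.
Undo the ratio: input overshoot = 1 × 7 = 7 dB, giving input = 2.2 dBV.

2.2 dBV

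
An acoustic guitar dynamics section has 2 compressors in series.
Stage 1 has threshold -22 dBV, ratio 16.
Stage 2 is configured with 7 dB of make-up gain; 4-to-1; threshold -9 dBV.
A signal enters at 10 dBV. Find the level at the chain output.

Stage 1: 10 dBV is 32 dB over -22 dBV; at 16:1 that becomes 2 dB over, giving -20 dBV.
Stage 2: -20 dBV ≤ -9 dBV, so stage 2 doesn't engage; make-up brings it to -13 dBV.

-13 dBV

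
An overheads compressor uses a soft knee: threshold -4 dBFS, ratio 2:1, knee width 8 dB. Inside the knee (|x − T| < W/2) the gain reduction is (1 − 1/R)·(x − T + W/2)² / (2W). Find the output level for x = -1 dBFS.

-2.53125 dBFS

x − T + W/2 = -1 − (-4) + 4 = 7.
GR = (1 − 1/2) × 7² / 16 = 0.5 × 49 / 16 = 1.53125 dB.
Output = -1 − 1.53125 = -2.53125 dBFS.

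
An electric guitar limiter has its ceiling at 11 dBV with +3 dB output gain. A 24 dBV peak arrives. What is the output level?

14 dBV

At ∞:1, everything above 11 dBV is held at the ceiling.
Output gain then adds 3 dB: 11 + 3 = 14 dBV.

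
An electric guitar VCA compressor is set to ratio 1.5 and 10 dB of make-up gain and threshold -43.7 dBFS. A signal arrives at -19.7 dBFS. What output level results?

Overshoot: -19.7 − (-43.7) = 24 dB.
At 1.5:1 the overshoot is divided by 1.5, leaving 16 dB above threshold.
Output = -43.7 + 16 = -27.7 dBFS; make-up adds 10 dB, giving -17.7 dBFS.

-17.7 dBFS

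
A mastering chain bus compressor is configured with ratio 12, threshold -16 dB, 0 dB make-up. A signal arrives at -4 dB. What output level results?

The input is 12 dB above the -16 dB threshold.
12:1 compression reduces that to 12/12 = 1 dB over.
So the level is -16 + 1 = -15 dB.

-15 dB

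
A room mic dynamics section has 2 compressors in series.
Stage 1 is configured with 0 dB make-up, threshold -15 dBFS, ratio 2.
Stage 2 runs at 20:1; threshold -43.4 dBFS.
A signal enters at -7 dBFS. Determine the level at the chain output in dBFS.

Stage 1: 8 dB above -15 dBFS, reduced 2:1 to 4 dB above → -11 dBFS.
Stage 2: -11 dBFS is 32.4 dB over -43.4 dBFS; at 20:1 that becomes 1.62 dB over, giving -41.78 dBFS.

-41.78 dBFS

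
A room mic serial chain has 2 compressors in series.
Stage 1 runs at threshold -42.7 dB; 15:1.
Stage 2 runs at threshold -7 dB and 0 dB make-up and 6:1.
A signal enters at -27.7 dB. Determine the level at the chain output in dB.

Stage 1: -27.7 dB is 15 dB over -42.7 dB; at 15:1 that becomes 1 dB over, giving -41.7 dB.
Stage 2: -41.7 dB ≤ -7 dB, so stage 2 doesn't engage; output -41.7 dB.

-41.7 dB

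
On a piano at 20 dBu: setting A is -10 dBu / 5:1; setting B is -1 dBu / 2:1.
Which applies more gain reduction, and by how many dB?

A: overshoot 30 dB → output overshoot 6 dB → GR 24 dB.
B: overshoot 21 dB → output overshoot 10.5 dB → GR 10.5 dB.
Difference: 13.5 dB in favour of A.

A, by 13.5 dB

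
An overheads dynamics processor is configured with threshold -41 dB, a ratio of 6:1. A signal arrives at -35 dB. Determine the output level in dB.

-40 dB

The input is 6 dB above the -41 dB threshold.
At 6:1 the overshoot is divided by 6, leaving 1 dB above threshold.
That puts the output at -40 dB.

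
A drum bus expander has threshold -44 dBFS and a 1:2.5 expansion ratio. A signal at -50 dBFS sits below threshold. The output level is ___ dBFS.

Below threshold, a 1:2.5 expander applies gain = (2.5−1)×(T − x) of attenuation.
(2.5−1) × 6 = 9 dB, so output = -50 − 9 = -59 dBFS.

-59 dBFS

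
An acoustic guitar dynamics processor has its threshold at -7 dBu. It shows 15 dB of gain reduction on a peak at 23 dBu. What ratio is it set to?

Input overshoot = 23 − (-7) = 30 dB.
Output overshoot = 30 − 15 = 15 dB.
Ratio = input overshoot / output overshoot = 30 / 15 = 2.

2:1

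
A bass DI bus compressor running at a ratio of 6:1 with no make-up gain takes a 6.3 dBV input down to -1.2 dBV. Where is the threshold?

Let T be the threshold. Output overshoot = (input overshoot)/R, so -1.2 − T = (6.3 − T)/6.
6·(-1.2 − T) = 6.3 − T → 5·T = -7.2 − 6.3 = -13.5.
T = -13.5/5 = -2.7 dBV.

-2.7 dBV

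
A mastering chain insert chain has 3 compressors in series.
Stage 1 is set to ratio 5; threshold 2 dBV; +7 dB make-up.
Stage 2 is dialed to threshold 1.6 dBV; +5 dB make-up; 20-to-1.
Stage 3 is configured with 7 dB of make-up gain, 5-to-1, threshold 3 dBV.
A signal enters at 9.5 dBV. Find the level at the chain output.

Stage 1: overshoot 7.5 dB → 7.5/5 = 1.5 dB → 3.5 dBV; +7 dB make-up → 10.5 dBV.
Stage 2: overshoot 8.9 dB → 8.9/20 = 0.445 dB → 2.045 dBV; +5 dB make-up → 7.045 dBV.
Stage 3: overshoot 4.045 dB → 4.045/5 = 0.809 dB → 3.809 dBV; +7 dB make-up → 10.809 dBV.

10.809 dBV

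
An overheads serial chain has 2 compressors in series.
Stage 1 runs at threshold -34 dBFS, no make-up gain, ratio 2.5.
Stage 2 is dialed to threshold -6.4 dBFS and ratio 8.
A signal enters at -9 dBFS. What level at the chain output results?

-24 dBFS

Stage 1: 25 dB above -34 dBFS, reduced 2.5:1 to 10 dB above → -24 dBFS.
Stage 2: below threshold (-24 ≤ -6.4); passes unchanged; output -24 dBFS.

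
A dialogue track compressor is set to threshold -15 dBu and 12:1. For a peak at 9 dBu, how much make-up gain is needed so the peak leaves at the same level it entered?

22 dB

The peak compresses to -15 + 24/12 = -13 dBu.
To reach 9 dBu requires 9 − (-13) = 22 dB of make-up.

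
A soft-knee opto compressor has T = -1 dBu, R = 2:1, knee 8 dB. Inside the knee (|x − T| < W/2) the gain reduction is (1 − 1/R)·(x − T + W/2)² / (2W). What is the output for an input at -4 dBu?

-4.03125 dBu

x − T + W/2 = -4 − (-1) + 4 = 1.
GR = (1 − 1/2) × 1² / 16 = 0.5 × 1 / 16 = 0.03125 dB.
Output = -4 − 0.03125 = -4.03125 dBu.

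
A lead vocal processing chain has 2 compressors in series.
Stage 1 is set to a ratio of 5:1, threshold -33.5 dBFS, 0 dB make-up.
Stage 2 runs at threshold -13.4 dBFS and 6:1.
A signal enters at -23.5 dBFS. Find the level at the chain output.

-31.5 dBFS

Stage 1: -23.5 dBFS is 10 dB over -33.5 dBFS; at 5:1 that becomes 2 dB over, giving -31.5 dBFS.
Stage 2: -31.5 dBFS ≤ -13.4 dBFS, so stage 2 doesn't engage; output -31.5 dBFS.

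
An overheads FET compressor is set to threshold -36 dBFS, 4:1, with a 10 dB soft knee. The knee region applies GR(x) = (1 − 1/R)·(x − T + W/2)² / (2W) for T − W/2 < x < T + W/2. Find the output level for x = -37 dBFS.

-37.6 dBFS

x − T + W/2 = -37 − (-36) + 5 = 4.
GR = (1 − 1/4) × 4² / 20 = 0.75 × 16 / 20 = 0.6 dB.
Output = -37 − 0.6 = -37.6 dBFS.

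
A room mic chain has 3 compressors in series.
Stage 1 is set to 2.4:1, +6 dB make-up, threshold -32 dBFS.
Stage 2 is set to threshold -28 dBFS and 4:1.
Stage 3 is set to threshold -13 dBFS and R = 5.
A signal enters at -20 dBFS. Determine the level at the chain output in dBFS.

-26.25 dBFS

Stage 1: 12 dB above -32 dBFS, reduced 2.4:1 to 5 dB above → -27 dBFS; +6 dB make-up → -21 dBFS.
Stage 2: -21 dBFS is 7 dB over -28 dBFS; at 4:1 that becomes 1.75 dB over, giving -26.25 dBFS.
Stage 3: -26.25 dBFS ≤ -13 dBFS, so stage 3 doesn't engage; output -26.25 dBFS.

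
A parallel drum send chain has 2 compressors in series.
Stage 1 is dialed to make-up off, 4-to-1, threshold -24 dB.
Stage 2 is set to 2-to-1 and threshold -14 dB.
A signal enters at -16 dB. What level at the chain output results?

-22 dB

Stage 1: overshoot 8 dB → 8/4 = 2 dB → -22 dB.
Stage 2: below threshold (-22 ≤ -14); passes unchanged; output -22 dB.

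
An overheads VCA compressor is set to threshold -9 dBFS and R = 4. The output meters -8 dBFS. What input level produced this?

-5 dBFS

The compressed level sits -8 − (-9) = 1 dB over threshold.
Undo the ratio: input overshoot = 1 × 4 = 4 dB, giving input = -5 dBFS.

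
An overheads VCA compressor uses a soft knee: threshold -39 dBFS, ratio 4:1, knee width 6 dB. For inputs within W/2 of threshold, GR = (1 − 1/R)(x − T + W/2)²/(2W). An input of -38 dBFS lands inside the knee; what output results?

-39 dBFS

x − T + W/2 = -38 − (-39) + 3 = 4.
GR = (1 − 1/4) × 4² / 12 = 0.75 × 16 / 12 = 1 dB.
Output = -38 − 1 = -39 dBFS.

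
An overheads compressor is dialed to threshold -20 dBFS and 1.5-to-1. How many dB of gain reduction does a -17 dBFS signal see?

The signal is 3 dB above threshold.
A 1.5:1 ratio leaves 2 dB of that excess.
GR = overshoot in − overshoot out = 3 − 2 = 1 dB.

1 dB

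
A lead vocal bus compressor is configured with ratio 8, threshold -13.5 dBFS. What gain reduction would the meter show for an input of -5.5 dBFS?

The signal is 8 dB above threshold.
A 8:1 ratio leaves 1 dB of that excess.
Gain reduction = 8 − 1 = 7 dB.

7 dB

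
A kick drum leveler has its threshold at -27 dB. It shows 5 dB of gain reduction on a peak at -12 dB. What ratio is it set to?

Input overshoot = -12 − (-27) = 15 dB.
Output overshoot = 15 − 5 = 10 dB.
Ratio = input overshoot / output overshoot = 15 / 10 = 1.5.

1.5:1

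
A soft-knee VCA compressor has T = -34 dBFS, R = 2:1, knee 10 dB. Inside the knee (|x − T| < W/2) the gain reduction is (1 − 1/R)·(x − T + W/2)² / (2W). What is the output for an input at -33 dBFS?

x − T + W/2 = -33 − (-34) + 5 = 6.
GR = (1 − 1/2) × 6² / 20 = 0.5 × 36 / 20 = 0.9 dB.
Output = -33 − 0.9 = -33.9 dBFS.

-33.9 dBFS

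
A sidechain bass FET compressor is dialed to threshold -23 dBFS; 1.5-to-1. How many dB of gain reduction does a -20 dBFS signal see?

The signal is 3 dB above threshold.
At 1.5:1, output sits 3/1.5 = 2 dB above threshold.
So the signal is attenuated by 3 − 2 = 1 dB.

1 dB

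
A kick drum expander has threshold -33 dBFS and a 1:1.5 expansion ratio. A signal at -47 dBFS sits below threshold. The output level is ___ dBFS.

The input is 14 dB below the -33 dBFS threshold.
A 1:1.5 expander multiplies undershoot by 1.5: 14 × 1.5 = 21 dB below threshold.
Output = -33 − 21 = -54 dBFS.

-54 dBFS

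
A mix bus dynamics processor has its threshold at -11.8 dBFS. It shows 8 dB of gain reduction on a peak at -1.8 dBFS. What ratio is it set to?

Input overshoot = -1.8 − (-11.8) = 10 dB.
Output overshoot = 10 − 8 = 2 dB.
Ratio = input overshoot / output overshoot = 10 / 2 = 5.

5:1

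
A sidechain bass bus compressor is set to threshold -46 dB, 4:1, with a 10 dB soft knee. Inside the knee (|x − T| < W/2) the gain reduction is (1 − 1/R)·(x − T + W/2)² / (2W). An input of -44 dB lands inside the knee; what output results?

x − T + W/2 = -44 − (-46) + 5 = 7.
GR = (1 − 1/4) × 7² / 20 = 0.75 × 49 / 20 = 1.8375 dB.
Output = -44 − 1.8375 = -45.8375 dB.

-45.8375 dB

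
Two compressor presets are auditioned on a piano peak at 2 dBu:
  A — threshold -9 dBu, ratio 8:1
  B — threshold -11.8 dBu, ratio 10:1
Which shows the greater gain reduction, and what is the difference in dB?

A: 11 dB over, compressed to 1.375 dB over, so 9.625 dB of GR.
B: 13.8 dB over, compressed to 1.38 dB over, so 12.42 dB of GR.
B applies 2.795 dB more gain reduction.

B, by 2.795 dB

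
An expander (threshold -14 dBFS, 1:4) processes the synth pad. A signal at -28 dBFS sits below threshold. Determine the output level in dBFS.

-70 dBFS

The input is 14 dB below the -14 dBFS threshold.
A 1:4 expander multiplies undershoot by 4: 14 × 4 = 56 dB below threshold.
Output = -14 − 56 = -70 dBFS.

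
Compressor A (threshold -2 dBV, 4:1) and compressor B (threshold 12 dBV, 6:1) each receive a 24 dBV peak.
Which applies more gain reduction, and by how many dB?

A: GR = 26 − 26/4 = 19.5 dB.
B: GR = 12 − 12/6 = 10 dB.
Difference: 9.5 dB in favour of A.

A, by 9.5 dB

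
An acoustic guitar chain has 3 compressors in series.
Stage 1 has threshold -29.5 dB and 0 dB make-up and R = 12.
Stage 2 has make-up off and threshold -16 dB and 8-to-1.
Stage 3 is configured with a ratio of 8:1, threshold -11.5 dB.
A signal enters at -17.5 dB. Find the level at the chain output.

Stage 1: 12 dB above -29.5 dB, reduced 12:1 to 1 dB above → -28.5 dB.
Stage 2: below threshold (-28.5 ≤ -16); passes unchanged; output -28.5 dB.
Stage 3: -28.5 dB is at or below the -11.5 dB threshold — no compression; output -28.5 dB.

-28.5 dB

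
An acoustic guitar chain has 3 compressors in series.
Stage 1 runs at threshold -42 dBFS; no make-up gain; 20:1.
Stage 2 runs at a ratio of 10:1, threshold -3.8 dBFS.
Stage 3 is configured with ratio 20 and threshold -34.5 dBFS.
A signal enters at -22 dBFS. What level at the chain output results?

Stage 1: 20 dB above -42 dBFS, reduced 20:1 to 1 dB above → -41 dBFS.
Stage 2: below threshold (-41 ≤ -3.8); passes unchanged; output -41 dBFS.
Stage 3: below threshold (-41 ≤ -34.5); passes unchanged; output -41 dBFS.

-41 dBFS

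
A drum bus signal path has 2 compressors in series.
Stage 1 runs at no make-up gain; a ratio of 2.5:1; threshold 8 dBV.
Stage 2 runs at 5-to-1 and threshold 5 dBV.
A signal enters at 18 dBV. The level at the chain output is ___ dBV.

Stage 1: 18 dBV is 10 dB over 8 dBV; at 2.5:1 that becomes 4 dB over, giving 12 dBV.
Stage 2: overshoot 7 dB → 7/5 = 1.4 dB → 6.4 dBV.

6.4 dBV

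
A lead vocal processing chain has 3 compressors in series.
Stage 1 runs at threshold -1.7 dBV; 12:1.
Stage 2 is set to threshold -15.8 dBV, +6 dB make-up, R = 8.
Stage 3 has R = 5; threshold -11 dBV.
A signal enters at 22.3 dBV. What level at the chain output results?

-10.3575 dBV

Stage 1: overshoot 24 dB → 24/12 = 2 dB → 0.3 dBV.
Stage 2: 0.3 dBV is 16.1 dB over -15.8 dBV; at 8:1 that becomes 2.0125 dB over, giving -13.7875 dBV; +6 dB make-up → -7.7875 dBV.
Stage 3: -7.7875 dBV is 3.2125 dB over -11 dBV; at 5:1 that becomes 0.6425 dB over, giving -10.3575 dBV.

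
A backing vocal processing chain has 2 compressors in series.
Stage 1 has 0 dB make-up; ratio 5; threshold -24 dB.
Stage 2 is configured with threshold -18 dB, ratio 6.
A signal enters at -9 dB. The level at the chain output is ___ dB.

Stage 1: 15 dB above -24 dB, reduced 5:1 to 3 dB above → -21 dB.
Stage 2: below threshold (-21 ≤ -18); passes unchanged; output -21 dB.

-21 dB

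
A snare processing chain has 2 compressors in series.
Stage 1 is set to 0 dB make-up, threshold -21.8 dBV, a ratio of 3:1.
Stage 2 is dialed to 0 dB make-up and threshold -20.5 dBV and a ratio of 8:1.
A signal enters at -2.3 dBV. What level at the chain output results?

-19.85 dBV

Stage 1: 19.5 dB above -21.8 dBV, reduced 3:1 to 6.5 dB above → -15.3 dBV.
Stage 2: overshoot 5.2 dB → 5.2/8 = 0.65 dB → -19.85 dBV.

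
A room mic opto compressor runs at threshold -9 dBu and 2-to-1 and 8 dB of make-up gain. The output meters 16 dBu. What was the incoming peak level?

25 dBu

Stripping the +8 dB make-up gives 8 dBu at the gain stage.
The compressed level sits 8 − (-9) = 17 dB over threshold.
Input overshoot = R × output overshoot = 34 dB → input = -9 + 34 = 25 dBu.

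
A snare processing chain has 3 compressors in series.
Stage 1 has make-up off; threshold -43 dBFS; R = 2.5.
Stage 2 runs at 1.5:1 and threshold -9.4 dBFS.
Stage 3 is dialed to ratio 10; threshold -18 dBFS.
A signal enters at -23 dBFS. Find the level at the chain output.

-35 dBFS

Stage 1: overshoot 20 dB → 20/2.5 = 8 dB → -35 dBFS.
Stage 2: -35 dBFS ≤ -9.4 dBFS, so stage 2 doesn't engage; output -35 dBFS.
Stage 3: -35 dBFS ≤ -18 dBFS, so stage 3 doesn't engage; output -35 dBFS.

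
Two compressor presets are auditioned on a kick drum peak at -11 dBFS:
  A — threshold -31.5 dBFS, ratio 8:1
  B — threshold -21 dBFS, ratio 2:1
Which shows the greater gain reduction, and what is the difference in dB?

A, by 12.9375 dB

A: overshoot 20.5 dB → output overshoot 2.5625 dB → GR 17.9375 dB.
B: overshoot 10 dB → output overshoot 5 dB → GR 5 dB.
A reduces 12.9375 dB more.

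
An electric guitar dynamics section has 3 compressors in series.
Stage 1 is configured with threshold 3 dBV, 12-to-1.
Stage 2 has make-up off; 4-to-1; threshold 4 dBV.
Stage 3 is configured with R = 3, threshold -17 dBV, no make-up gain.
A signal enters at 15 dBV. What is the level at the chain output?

-10 dBV

Stage 1: 12 dB above 3 dBV, reduced 12:1 to 1 dB above → 4 dBV.
Stage 2: below threshold (4 ≤ 4); passes unchanged; output 4 dBV.
Stage 3: overshoot 21 dB → 21/3 = 7 dB → -10 dBV.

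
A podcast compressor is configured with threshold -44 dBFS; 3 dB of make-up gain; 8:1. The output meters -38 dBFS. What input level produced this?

-20 dBFS

Stripping the +3 dB make-up gives -41 dBFS at the gain stage.
Post-compression overshoot = -41 − (-44) = 3 dB.
Before 8:1 compression the overshoot was 3 × 8 = 24 dB, so input = -44 + 24 = -20 dBFS.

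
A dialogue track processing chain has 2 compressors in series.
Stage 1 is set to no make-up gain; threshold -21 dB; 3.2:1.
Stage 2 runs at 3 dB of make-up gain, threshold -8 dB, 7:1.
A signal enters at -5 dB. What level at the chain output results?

-13 dB

Stage 1: 16 dB above -21 dB, reduced 3.2:1 to 5 dB above → -16 dB.
Stage 2: -16 dB is at or below the -8 dB threshold — no compression; make-up brings it to -13 dB.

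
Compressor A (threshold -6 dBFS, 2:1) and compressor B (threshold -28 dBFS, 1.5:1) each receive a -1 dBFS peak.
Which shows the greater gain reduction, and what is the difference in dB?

A: overshoot 5 dB → output overshoot 2.5 dB → GR 2.5 dB.
B: overshoot 27 dB → output overshoot 18 dB → GR 9 dB.
B applies 6.5 dB more gain reduction.

B, by 6.5 dB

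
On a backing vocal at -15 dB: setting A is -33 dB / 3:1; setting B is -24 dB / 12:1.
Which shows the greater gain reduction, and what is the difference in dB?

A: GR = 18 − 18/3 = 12 dB.
B: GR = 9 − 9/12 = 8.25 dB.
A applies 3.75 dB more gain reduction.

A, by 3.75 dB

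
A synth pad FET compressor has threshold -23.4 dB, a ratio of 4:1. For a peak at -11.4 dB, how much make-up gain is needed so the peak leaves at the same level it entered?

Overshoot 12 dB → 12/4 = 3 dB after compression, so the compressed level is -23.4 + 3 = -20.4 dB.
Make-up = target − compressed = -11.4 − (-20.4) = 9 dB.

9 dB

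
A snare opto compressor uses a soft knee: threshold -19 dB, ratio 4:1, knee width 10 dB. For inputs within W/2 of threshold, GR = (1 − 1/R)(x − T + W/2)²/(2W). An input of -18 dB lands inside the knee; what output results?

x − T + W/2 = -18 − (-19) + 5 = 6.
GR = (1 − 1/4) × 6² / 20 = 0.75 × 36 / 20 = 1.35 dB.
Output = -18 − 1.35 = -19.35 dB.

-19.35 dB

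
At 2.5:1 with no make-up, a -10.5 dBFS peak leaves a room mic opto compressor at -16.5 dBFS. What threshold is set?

-20.5 dBFS

Input is 10 dB above T (since output overshoot × R = input overshoot: (-16.5 − T)·2.5 = -10.5 − T gives T = -20.5 dBFS).
Check: -20.5 + (-10.5 − (-20.5))/2.5 = -20.5 + 4 = -16.5 dBFS. ✓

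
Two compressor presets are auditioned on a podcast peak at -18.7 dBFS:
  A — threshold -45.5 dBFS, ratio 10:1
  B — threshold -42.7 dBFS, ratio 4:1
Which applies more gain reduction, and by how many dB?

A, by 6.12 dB

A: 26.8 dB over, compressed to 2.68 dB over, so 24.12 dB of GR.
B: 24 dB over, compressed to 6 dB over, so 18 dB of GR.
A reduces 6.12 dB more.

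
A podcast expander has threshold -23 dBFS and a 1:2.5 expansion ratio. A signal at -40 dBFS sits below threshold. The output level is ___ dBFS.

-65.5 dBFS

Undershoot = (-23) − (-40) = 17 dB.
At 1:2.5, that expands to 42.5 dB under threshold.
Output = -23 − 42.5 = -65.5 dBFS.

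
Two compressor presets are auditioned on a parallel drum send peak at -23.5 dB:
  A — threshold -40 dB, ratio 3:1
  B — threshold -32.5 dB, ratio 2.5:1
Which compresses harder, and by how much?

A, by 5.6 dB

A: GR = 16.5 − 16.5/3 = 11 dB.
B: GR = 9 − 9/2.5 = 5.4 dB.
Difference: 5.6 dB in favour of A.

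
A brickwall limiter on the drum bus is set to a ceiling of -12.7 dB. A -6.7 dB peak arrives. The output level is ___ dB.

-12.7 dB

The limiter clamps the peak to its -12.7 dB ceiling.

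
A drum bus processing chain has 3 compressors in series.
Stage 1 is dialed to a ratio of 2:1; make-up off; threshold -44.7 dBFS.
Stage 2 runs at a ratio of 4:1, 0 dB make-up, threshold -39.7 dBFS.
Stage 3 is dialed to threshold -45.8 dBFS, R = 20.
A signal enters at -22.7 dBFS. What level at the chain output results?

Stage 1: -22.7 dBFS is 22 dB over -44.7 dBFS; at 2:1 that becomes 11 dB over, giving -33.7 dBFS.
Stage 2: overshoot 6 dB → 6/4 = 1.5 dB → -38.2 dBFS.
Stage 3: overshoot 7.6 dB → 7.6/20 = 0.38 dB → -45.42 dBFS.

-45.42 dBFS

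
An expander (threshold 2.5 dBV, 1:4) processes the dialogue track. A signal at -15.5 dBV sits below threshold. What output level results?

-69.5 dBV

Undershoot = 2.5 − (-15.5) = 18 dB.
At 1:4, that expands to 72 dB under threshold.
Output = 2.5 − 72 = -69.5 dBV.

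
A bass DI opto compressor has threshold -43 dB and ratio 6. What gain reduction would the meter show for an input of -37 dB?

5 dB

The signal is 6 dB above threshold.
At 6:1, output sits 6/6 = 1 dB above threshold.
GR = overshoot in − overshoot out = 6 − 1 = 5 dB.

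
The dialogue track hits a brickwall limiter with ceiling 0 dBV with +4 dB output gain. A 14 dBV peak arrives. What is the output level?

A brickwall limiter is an ∞:1 compressor: any input above the ceiling is clamped to 0 dBV.
Output gain then adds 4 dB: 0 + 4 = 4 dBV.

4 dBV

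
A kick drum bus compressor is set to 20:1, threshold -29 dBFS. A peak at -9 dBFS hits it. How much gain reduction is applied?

Overshoot = -9 − (-29) = 20 dB.
A 20:1 ratio leaves 1 dB of that excess.
Gain reduction = 20 − 1 = 19 dB.

19 dB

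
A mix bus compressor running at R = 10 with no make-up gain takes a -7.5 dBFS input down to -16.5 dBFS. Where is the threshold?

-17.5 dBFS

Input is 10 dB above T (since output overshoot × R = input overshoot: (-16.5 − T)·10 = -7.5 − T gives T = -17.5 dBFS).
Check: -17.5 + (-7.5 − (-17.5))/10 = -17.5 + 1 = -16.5 dBFS. ✓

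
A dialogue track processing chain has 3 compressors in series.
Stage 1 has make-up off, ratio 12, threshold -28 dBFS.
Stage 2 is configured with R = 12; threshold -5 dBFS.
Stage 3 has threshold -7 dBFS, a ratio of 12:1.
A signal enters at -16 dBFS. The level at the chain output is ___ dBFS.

-27 dBFS

Stage 1: -16 dBFS is 12 dB over -28 dBFS; at 12:1 that becomes 1 dB over, giving -27 dBFS.
Stage 2: -27 dBFS is at or below the -5 dBFS threshold — no compression; output -27 dBFS.
Stage 3: -27 dBFS is at or below the -7 dBFS threshold — no compression; output -27 dBFS.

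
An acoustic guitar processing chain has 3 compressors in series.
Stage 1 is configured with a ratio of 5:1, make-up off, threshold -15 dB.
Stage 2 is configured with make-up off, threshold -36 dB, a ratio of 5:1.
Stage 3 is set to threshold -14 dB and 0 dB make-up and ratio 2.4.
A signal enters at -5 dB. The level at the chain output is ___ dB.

-31.4 dB

Stage 1: 10 dB above -15 dB, reduced 5:1 to 2 dB above → -13 dB.
Stage 2: 23 dB above -36 dB, reduced 5:1 to 4.6 dB above → -31.4 dB.
Stage 3: -31.4 dB is at or below the -14 dB threshold — no compression; output -31.4 dB.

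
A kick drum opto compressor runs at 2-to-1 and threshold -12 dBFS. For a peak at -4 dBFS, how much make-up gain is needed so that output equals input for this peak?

4 dB

Overshoot 8 dB → 8/2 = 4 dB after compression, so the compressed level is -12 + 4 = -8 dBFS.
Make-up = target − compressed = -4 − (-8) = 4 dB.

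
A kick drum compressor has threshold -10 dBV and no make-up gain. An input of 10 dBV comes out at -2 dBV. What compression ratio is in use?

2.5:1

Input overshoot = 10 − (-10) = 20 dB; output overshoot = -2 − (-10) = 8 dB.
Ratio = 20 / 8 = 2.5.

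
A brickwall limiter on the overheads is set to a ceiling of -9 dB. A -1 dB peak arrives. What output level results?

The limiter clamps the peak to its -9 dB ceiling.

-9 dB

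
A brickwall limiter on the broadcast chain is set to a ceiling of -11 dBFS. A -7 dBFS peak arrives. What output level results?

-11 dBFS

A brickwall limiter is an ∞:1 compressor: any input above the ceiling is clamped to -11 dBFS.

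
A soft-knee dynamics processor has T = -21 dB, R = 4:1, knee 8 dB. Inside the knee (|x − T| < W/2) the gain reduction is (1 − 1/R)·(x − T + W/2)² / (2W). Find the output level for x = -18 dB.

x − T + W/2 = -18 − (-21) + 4 = 7.
GR = (1 − 1/4) × 7² / 16 = 0.75 × 49 / 16 = 2.296875 dB.
Output = -18 − 2.296875 = -20.296875 dB.

-20.296875 dB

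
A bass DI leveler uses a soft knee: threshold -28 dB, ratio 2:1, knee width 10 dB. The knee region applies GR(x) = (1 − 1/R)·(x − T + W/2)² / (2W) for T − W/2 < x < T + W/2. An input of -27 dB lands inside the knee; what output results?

-27.9 dB

x − T + W/2 = -27 − (-28) + 5 = 6.
GR = (1 − 1/2) × 6² / 20 = 0.5 × 36 / 20 = 0.9 dB.
Output = -27 − 0.9 = -27.9 dB.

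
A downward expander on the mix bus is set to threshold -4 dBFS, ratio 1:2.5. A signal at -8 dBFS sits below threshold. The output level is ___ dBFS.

-14 dBFS

Below threshold, a 1:2.5 expander applies gain = (2.5−1)×(T − x) of attenuation.
(2.5−1) × 4 = 6 dB, so output = -8 − 6 = -14 dBFS.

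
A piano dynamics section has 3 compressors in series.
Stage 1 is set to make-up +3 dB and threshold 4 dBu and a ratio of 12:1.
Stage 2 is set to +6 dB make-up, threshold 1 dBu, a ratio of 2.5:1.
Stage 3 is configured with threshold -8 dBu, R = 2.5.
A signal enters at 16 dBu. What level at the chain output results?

Stage 1: 12 dB above 4 dBu, reduced 12:1 to 1 dB above → 5 dBu; +3 dB make-up → 8 dBu.
Stage 2: 8 dBu is 7 dB over 1 dBu; at 2.5:1 that becomes 2.8 dB over, giving 3.8 dBu; +6 dB make-up → 9.8 dBu.
Stage 3: 17.8 dB above -8 dBu, reduced 2.5:1 to 7.12 dB above → -0.88 dBu.

-0.88 dBu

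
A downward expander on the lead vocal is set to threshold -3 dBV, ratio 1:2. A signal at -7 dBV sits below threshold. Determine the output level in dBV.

-11 dBV

Below threshold, a 1:2 expander applies gain = (2−1)×(T − x) of attenuation.
(2−1) × 4 = 4 dB, so output = -7 − 4 = -11 dBV.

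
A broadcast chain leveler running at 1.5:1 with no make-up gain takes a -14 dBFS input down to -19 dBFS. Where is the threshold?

Input is 15 dB above T (since output overshoot × R = input overshoot: (-19 − T)·1.5 = -14 − T gives T = -29 dBFS).
Check: -29 + (-14 − (-29))/1.5 = -29 + 10 = -19 dBFS. ✓

-29 dBFS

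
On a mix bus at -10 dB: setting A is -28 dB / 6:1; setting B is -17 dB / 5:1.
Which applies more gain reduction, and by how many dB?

A: overshoot 18 dB → output overshoot 3 dB → GR 15 dB.
B: overshoot 7 dB → output overshoot 1.4 dB → GR 5.6 dB.
A reduces 9.4 dB more.

A, by 9.4 dB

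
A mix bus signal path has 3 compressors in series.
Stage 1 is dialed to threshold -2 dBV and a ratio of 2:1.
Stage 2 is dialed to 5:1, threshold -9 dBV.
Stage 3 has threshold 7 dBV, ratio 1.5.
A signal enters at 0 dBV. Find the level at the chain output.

-7.4 dBV

Stage 1: overshoot 2 dB → 2/2 = 1 dB → -1 dBV.
Stage 2: 8 dB above -9 dBV, reduced 5:1 to 1.6 dB above → -7.4 dBV.
Stage 3: below threshold (-7.4 ≤ 7); passes unchanged; output -7.4 dBV.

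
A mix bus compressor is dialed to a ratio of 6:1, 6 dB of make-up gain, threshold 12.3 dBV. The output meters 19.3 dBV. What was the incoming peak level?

18.3 dBV

Stripping the +6 dB make-up gives 13.3 dBV at the gain stage.
Post-compression overshoot = 13.3 − 12.3 = 1 dB.
Before 6:1 compression the overshoot was 1 × 6 = 6 dB, so input = 12.3 + 6 = 18.3 dBV.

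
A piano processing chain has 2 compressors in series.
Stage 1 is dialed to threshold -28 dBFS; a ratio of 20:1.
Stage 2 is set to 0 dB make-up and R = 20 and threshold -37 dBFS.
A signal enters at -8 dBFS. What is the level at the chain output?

-36.5 dBFS

Stage 1: 20 dB above -28 dBFS, reduced 20:1 to 1 dB above → -27 dBFS.
Stage 2: 10 dB above -37 dBFS, reduced 20:1 to 0.5 dB above → -36.5 dBFS.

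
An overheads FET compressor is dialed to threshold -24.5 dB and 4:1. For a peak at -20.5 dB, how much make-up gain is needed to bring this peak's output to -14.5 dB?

Without make-up, output = threshold + overshoot/4 = -24.5 + 1 = -23.5 dB.
Gap to target: 9 dB.

9 dB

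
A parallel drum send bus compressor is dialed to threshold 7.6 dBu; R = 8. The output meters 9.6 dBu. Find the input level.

That's 2 dB above the 7.6 dBu threshold.
Input overshoot = R × output overshoot = 16 dB → input = 7.6 + 16 = 23.6 dBu.

23.6 dBu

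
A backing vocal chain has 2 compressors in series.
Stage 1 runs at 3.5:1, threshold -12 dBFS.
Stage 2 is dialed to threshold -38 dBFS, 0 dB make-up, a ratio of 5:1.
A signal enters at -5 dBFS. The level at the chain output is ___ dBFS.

-32.4 dBFS

Stage 1: overshoot 7 dB → 7/3.5 = 2 dB → -10 dBFS.
Stage 2: -10 dBFS is 28 dB over -38 dBFS; at 5:1 that becomes 5.6 dB over, giving -32.4 dBFS.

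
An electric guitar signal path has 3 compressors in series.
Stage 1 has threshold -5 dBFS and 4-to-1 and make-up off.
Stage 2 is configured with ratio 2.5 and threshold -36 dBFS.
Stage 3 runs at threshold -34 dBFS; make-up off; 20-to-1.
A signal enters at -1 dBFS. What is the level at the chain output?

Stage 1: overshoot 4 dB → 4/4 = 1 dB → -4 dBFS.
Stage 2: 32 dB above -36 dBFS, reduced 2.5:1 to 12.8 dB above → -23.2 dBFS.
Stage 3: -23.2 dBFS is 10.8 dB over -34 dBFS; at 20:1 that becomes 0.54 dB over, giving -33.46 dBFS.

-33.46 dBFS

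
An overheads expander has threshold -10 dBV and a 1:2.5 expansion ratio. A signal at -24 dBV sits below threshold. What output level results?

-45 dBV

The input is 14 dB below the -10 dBV threshold.
A 1:2.5 expander multiplies undershoot by 2.5: 14 × 2.5 = 35 dB below threshold.
Output = -10 − 35 = -45 dBV.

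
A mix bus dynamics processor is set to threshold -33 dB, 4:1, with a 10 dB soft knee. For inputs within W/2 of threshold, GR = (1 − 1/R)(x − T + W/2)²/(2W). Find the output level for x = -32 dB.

x − T + W/2 = -32 − (-33) + 5 = 6.
GR = (1 − 1/4) × 6² / 20 = 0.75 × 36 / 20 = 1.35 dB.
Output = -32 − 1.35 = -33.35 dB.

-33.35 dB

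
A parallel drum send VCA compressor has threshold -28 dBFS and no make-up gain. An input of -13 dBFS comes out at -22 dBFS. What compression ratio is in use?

Input overshoot = -13 − (-28) = 15 dB; output overshoot = -22 − (-28) = 6 dB.
Ratio = 15 / 6 = 2.5.

2.5:1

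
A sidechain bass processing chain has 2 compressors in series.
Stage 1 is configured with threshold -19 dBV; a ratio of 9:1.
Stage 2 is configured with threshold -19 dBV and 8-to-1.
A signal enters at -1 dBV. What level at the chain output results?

Stage 1: -1 dBV is 18 dB over -19 dBV; at 9:1 that becomes 2 dB over, giving -17 dBV.
Stage 2: -17 dBV is 2 dB over -19 dBV; at 8:1 that becomes 0.25 dB over, giving -18.75 dBV.

-18.75 dBV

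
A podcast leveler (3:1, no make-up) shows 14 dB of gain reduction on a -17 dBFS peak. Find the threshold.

Gain reduction = -17 − (-31) = 14 dB; output overshoot = GR / (R − 1) = 14 / 2 = 7 dB.
Threshold = output − output overshoot = -31 − 7 = -38 dBFS.

-38 dBFS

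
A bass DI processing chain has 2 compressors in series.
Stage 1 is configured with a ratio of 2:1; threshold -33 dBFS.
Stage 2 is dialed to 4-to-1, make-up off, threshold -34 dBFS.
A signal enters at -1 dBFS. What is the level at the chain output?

-29.75 dBFS

Stage 1: 32 dB above -33 dBFS, reduced 2:1 to 16 dB above → -17 dBFS.
Stage 2: 17 dB above -34 dBFS, reduced 4:1 to 4.25 dB above → -29.75 dBFS.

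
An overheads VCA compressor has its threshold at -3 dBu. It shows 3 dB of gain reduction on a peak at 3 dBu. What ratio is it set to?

2:1

Input overshoot = 3 − (-3) = 6 dB.
Output overshoot = 6 − 3 = 3 dB.
Ratio = input overshoot / output overshoot = 6 / 3 = 2.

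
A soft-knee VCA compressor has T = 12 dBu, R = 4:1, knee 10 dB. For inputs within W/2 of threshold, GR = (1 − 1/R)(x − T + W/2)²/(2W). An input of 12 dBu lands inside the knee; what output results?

x − T + W/2 = 12 − 12 + 5 = 5.
GR = (1 − 1/4) × 5² / 20 = 0.75 × 25 / 20 = 0.9375 dB.
Output = 12 − 0.9375 = 11.0625 dBu.

11.0625 dBu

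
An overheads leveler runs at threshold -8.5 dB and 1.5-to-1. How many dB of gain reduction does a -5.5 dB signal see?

1 dB

Overshoot = -5.5 − (-8.5) = 3 dB.
A 1.5:1 ratio leaves 2 dB of that excess.
GR = overshoot in − overshoot out = 3 − 2 = 1 dB.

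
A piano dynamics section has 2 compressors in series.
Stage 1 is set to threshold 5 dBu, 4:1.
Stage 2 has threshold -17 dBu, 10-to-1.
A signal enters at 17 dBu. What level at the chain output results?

Stage 1: 17 dBu is 12 dB over 5 dBu; at 4:1 that becomes 3 dB over, giving 8 dBu.
Stage 2: 8 dBu is 25 dB over -17 dBu; at 10:1 that becomes 2.5 dB over, giving -14.5 dBu.

-14.5 dBu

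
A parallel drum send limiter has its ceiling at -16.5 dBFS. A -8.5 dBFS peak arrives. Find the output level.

-16.5 dBFS

At ∞:1, everything above -16.5 dBFS is held at the ceiling.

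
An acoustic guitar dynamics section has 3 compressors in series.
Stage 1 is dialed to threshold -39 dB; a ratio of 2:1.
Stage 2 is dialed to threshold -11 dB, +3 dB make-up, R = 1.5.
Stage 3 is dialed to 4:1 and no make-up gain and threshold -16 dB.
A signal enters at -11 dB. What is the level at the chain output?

-22 dB

Stage 1: 28 dB above -39 dB, reduced 2:1 to 14 dB above → -25 dB.
Stage 2: -25 dB is at or below the -11 dB threshold — no compression; make-up brings it to -22 dB.
Stage 3: -22 dB is at or below the -16 dB threshold — no compression; output -22 dB.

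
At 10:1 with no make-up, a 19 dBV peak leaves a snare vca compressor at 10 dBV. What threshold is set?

Input is 10 dB above T (since output overshoot × R = input overshoot: (10 − T)·10 = 19 − T gives T = 9 dBV).
Check: 9 + (19 − 9)/10 = 9 + 1 = 10 dBV. ✓

9 dBV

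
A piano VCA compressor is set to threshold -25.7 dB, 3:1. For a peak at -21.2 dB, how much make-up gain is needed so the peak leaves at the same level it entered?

3 dB

The peak compresses to -25.7 + 4.5/3 = -24.2 dB.
To reach -21.2 dB requires -21.2 − (-24.2) = 3 dB of make-up.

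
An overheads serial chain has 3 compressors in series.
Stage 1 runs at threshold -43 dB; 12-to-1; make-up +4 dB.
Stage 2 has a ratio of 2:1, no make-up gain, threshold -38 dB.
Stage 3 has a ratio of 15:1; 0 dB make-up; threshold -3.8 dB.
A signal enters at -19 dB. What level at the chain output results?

-37.5 dB

Stage 1: 24 dB above -43 dB, reduced 12:1 to 2 dB above → -41 dB; +4 dB make-up → -37 dB.
Stage 2: 1 dB above -38 dB, reduced 2:1 to 0.5 dB above → -37.5 dB.
Stage 3: -37.5 dB is at or below the -3.8 dB threshold — no compression; output -37.5 dB.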